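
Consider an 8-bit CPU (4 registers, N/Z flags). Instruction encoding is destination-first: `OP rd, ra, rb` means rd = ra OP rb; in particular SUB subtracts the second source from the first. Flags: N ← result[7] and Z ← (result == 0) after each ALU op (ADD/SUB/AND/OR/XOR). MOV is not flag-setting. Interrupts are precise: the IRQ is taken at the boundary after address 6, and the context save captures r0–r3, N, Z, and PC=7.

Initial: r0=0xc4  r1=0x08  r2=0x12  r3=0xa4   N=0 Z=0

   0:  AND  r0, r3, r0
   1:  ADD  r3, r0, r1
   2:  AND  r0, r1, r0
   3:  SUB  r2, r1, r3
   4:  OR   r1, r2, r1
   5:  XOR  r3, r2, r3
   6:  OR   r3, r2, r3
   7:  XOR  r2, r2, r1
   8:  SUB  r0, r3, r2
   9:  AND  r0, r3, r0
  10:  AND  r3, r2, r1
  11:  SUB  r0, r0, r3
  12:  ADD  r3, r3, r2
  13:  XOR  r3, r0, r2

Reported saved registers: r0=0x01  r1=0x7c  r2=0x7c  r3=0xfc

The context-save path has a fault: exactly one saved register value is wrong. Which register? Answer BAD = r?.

after  0: r0=0x84 r1=0x08 r2=0x12 r3=0xa4  N=1 Z=0
after  1: r0=0x84 r1=0x08 r2=0x12 r3=0x8c  N=1 Z=0
after  2: r0=0x00 r1=0x08 r2=0x12 r3=0x8c  N=0 Z=1
after  3: r0=0x00 r1=0x08 r2=0x7c r3=0x8c  N=0 Z=0
after  4: r0=0x00 r1=0x7c r2=0x7c r3=0x8c  N=0 Z=0
after  5: r0=0x00 r1=0x7c r2=0x7c r3=0xf0  N=1 Z=0
after  6: r0=0x00 r1=0x7c r2=0x7c r3=0xfc  N=1 Z=0
-- IRQ taken; context saved, return-PC = 7 --
mismatch: r0: reported 0x01 vs actual 0x00

BAD = r0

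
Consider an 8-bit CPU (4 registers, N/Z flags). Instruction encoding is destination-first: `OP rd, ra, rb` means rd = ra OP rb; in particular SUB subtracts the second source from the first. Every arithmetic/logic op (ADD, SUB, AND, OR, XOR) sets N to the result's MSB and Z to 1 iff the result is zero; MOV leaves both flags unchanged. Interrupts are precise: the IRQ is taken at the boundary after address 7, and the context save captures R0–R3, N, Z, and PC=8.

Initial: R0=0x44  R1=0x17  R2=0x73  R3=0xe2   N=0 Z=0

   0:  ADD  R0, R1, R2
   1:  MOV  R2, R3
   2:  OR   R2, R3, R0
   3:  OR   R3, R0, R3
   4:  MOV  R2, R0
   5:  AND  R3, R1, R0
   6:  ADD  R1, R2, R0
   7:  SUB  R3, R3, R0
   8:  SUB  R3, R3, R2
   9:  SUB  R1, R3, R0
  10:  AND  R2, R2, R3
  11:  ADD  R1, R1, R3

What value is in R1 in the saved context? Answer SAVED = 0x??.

after  0: R0=0x8a R1=0x17 R2=0x73 R3=0xe2  N=1 Z=0
after  1: R0=0x8a R1=0x17 R2=0xe2 R3=0xe2  N=1 Z=0
after  2: R0=0x8a R1=0x17 R2=0xea R3=0xe2  N=1 Z=0
after  3: R0=0x8a R1=0x17 R2=0xea R3=0xea  N=1 Z=0
after  4: R0=0x8a R1=0x17 R2=0x8a R3=0xea  N=1 Z=0
after  5: R0=0x8a R1=0x17 R2=0x8a R3=0x02  N=0 Z=0
after  6: R0=0x8a R1=0x14 R2=0x8a R3=0x02  N=0 Z=0
after  7: R0=0x8a R1=0x14 R2=0x8a R3=0x78  N=0 Z=0
-- IRQ taken; context saved, return-PC = 8 --

SAVED = 0x14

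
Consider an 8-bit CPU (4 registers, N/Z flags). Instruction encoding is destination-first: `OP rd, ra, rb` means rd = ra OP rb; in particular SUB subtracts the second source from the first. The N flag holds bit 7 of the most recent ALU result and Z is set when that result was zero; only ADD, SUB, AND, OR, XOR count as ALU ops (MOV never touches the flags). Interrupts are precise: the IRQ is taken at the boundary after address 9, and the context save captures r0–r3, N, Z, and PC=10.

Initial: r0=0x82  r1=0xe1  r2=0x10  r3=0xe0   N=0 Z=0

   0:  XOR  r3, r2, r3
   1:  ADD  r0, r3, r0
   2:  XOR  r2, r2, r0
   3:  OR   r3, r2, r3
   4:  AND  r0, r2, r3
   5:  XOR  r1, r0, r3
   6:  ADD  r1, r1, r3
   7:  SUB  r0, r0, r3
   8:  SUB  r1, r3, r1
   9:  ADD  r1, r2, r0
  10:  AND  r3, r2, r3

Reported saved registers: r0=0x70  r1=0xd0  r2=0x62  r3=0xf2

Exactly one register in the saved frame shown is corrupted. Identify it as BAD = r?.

after  0: r0=0x82 r1=0xe1 r2=0x10 r3=0xf0  N=1 Z=0
after  1: r0=0x72 r1=0xe1 r2=0x10 r3=0xf0  N=0 Z=0
after  2: r0=0x72 r1=0xe1 r2=0x62 r3=0xf0  N=0 Z=0
after  3: r0=0x72 r1=0xe1 r2=0x62 r3=0xf2  N=1 Z=0
after  4: r0=0x62 r1=0xe1 r2=0x62 r3=0xf2  N=0 Z=0
after  5: r0=0x62 r1=0x90 r2=0x62 r3=0xf2  N=1 Z=0
after  6: r0=0x62 r1=0x82 r2=0x62 r3=0xf2  N=1 Z=0
after  7: r0=0x70 r1=0x82 r2=0x62 r3=0xf2  N=0 Z=0
after  8: r0=0x70 r1=0x70 r2=0x62 r3=0xf2  N=0 Z=0
after  9: r0=0x70 r1=0xd2 r2=0x62 r3=0xf2  N=1 Z=0
-- IRQ taken; context saved, return-PC = 10 --
mismatch: r1: reported 0xd0 vs actual 0xd2

BAD = r1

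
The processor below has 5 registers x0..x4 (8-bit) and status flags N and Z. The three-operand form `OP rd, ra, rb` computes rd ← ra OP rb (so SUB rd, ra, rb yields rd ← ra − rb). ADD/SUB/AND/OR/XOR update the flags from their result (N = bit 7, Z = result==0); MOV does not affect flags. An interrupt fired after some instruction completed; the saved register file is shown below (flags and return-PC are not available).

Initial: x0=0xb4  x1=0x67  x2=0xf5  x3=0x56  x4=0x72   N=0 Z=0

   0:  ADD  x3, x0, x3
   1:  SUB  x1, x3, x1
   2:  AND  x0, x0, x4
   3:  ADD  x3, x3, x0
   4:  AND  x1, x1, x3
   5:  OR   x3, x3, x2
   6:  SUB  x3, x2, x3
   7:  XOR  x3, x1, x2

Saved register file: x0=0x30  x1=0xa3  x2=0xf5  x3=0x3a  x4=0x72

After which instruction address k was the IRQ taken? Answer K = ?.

after  0: x0=0xb4 x1=0x67 x2=0xf5 x3=0x0a x4=0x72  N=0 Z=0
after  1: x0=0xb4 x1=0xa3 x2=0xf5 x3=0x0a x4=0x72  N=1 Z=0
after  2: x0=0x30 x1=0xa3 x2=0xf5 x3=0x0a x4=0x72  N=0 Z=0
after  3: x0=0x30 x1=0xa3 x2=0xf5 x3=0x3a x4=0x72  N=0 Z=0
-- IRQ taken; context saved, return-PC = 4 --

K = 3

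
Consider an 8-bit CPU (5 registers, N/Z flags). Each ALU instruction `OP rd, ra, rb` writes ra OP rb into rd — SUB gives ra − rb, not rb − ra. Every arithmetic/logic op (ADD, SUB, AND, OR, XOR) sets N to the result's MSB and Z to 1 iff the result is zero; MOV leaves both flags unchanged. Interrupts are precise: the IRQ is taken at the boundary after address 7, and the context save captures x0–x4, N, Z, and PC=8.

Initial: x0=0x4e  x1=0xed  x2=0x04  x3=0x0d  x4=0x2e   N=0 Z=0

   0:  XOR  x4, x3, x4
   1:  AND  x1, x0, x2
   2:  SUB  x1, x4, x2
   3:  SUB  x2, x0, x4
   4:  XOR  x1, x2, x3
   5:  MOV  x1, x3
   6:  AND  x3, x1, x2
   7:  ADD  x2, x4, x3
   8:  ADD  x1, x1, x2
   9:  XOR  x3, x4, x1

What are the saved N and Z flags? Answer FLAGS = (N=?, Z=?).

FLAGS = (N=0, Z=0)

after  0: x0=0x4e x1=0xed x2=0x04 x3=0x0d x4=0x23  N=0 Z=0
after  1: x0=0x4e x1=0x04 x2=0x04 x3=0x0d x4=0x23  N=0 Z=0
after  2: x0=0x4e x1=0x1f x2=0x04 x3=0x0d x4=0x23  N=0 Z=0
after  3: x0=0x4e x1=0x1f x2=0x2b x3=0x0d x4=0x23  N=0 Z=0
after  4: x0=0x4e x1=0x26 x2=0x2b x3=0x0d x4=0x23  N=0 Z=0
after  5: x0=0x4e x1=0x0d x2=0x2b x3=0x0d x4=0x23  N=0 Z=0
after  6: x0=0x4e x1=0x0d x2=0x2b x3=0x09 x4=0x23  N=0 Z=0
after  7: x0=0x4e x1=0x0d x2=0x2c x3=0x09 x4=0x23  N=0 Z=0
-- IRQ taken; context saved, return-PC = 8 --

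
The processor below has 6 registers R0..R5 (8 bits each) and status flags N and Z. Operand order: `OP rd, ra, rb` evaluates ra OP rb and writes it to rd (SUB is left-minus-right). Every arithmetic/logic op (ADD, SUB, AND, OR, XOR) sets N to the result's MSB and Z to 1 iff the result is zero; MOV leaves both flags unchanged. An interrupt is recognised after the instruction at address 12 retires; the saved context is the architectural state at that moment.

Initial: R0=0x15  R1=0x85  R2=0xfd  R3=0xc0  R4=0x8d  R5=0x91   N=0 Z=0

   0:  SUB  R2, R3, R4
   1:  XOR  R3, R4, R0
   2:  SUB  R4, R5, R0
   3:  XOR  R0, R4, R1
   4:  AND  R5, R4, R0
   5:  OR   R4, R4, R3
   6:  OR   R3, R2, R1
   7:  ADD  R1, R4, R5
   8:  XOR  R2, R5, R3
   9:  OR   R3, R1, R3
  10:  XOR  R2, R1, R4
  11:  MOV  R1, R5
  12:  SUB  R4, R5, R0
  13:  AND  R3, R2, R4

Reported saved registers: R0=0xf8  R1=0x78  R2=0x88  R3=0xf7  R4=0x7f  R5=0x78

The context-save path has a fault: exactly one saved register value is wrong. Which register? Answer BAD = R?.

BAD = R0

after  0: R0=0x15 R1=0x85 R2=0x33 R3=0xc0 R4=0x8d R5=0x91  N=0 Z=0
after  1: R0=0x15 R1=0x85 R2=0x33 R3=0x98 R4=0x8d R5=0x91  N=1 Z=0
after  2: R0=0x15 R1=0x85 R2=0x33 R3=0x98 R4=0x7c R5=0x91  N=0 Z=0
after  3: R0=0xf9 R1=0x85 R2=0x33 R3=0x98 R4=0x7c R5=0x91  N=1 Z=0
after  4: R0=0xf9 R1=0x85 R2=0x33 R3=0x98 R4=0x7c R5=0x78  N=0 Z=0
after  5: R0=0xf9 R1=0x85 R2=0x33 R3=0x98 R4=0xfc R5=0x78  N=1 Z=0
after  6: R0=0xf9 R1=0x85 R2=0x33 R3=0xb7 R4=0xfc R5=0x78  N=1 Z=0
after  7: R0=0xf9 R1=0x74 R2=0x33 R3=0xb7 R4=0xfc R5=0x78  N=0 Z=0
after  8: R0=0xf9 R1=0x74 R2=0xcf R3=0xb7 R4=0xfc R5=0x78  N=1 Z=0
after  9: R0=0xf9 R1=0x74 R2=0xcf R3=0xf7 R4=0xfc R5=0x78  N=1 Z=0
after 10: R0=0xf9 R1=0x74 R2=0x88 R3=0xf7 R4=0xfc R5=0x78  N=1 Z=0
after 11: R0=0xf9 R1=0x78 R2=0x88 R3=0xf7 R4=0xfc R5=0x78  N=1 Z=0
after 12: R0=0xf9 R1=0x78 R2=0x88 R3=0xf7 R4=0x7f R5=0x78  N=0 Z=0
-- IRQ taken; context saved, return-PC = 13 --
mismatch: R0: reported 0xf8 vs actual 0xf9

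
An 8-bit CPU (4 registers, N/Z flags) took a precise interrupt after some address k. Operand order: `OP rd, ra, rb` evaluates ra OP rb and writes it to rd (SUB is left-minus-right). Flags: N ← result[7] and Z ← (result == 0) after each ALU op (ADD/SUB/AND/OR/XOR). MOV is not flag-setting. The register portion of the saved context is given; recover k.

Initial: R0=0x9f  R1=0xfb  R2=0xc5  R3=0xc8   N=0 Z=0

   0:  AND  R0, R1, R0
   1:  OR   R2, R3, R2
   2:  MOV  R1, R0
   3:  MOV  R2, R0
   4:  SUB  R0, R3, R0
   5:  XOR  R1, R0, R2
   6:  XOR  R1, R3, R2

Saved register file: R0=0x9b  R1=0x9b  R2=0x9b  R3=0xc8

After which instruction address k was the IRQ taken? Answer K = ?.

after  0: R0=0x9b R1=0xfb R2=0xc5 R3=0xc8  N=1 Z=0
after  1: R0=0x9b R1=0xfb R2=0xcd R3=0xc8  N=1 Z=0
after  2: R0=0x9b R1=0x9b R2=0xcd R3=0xc8  N=1 Z=0
after  3: R0=0x9b R1=0x9b R2=0x9b R3=0xc8  N=1 Z=0
-- IRQ taken; context saved, return-PC = 4 --

K = 3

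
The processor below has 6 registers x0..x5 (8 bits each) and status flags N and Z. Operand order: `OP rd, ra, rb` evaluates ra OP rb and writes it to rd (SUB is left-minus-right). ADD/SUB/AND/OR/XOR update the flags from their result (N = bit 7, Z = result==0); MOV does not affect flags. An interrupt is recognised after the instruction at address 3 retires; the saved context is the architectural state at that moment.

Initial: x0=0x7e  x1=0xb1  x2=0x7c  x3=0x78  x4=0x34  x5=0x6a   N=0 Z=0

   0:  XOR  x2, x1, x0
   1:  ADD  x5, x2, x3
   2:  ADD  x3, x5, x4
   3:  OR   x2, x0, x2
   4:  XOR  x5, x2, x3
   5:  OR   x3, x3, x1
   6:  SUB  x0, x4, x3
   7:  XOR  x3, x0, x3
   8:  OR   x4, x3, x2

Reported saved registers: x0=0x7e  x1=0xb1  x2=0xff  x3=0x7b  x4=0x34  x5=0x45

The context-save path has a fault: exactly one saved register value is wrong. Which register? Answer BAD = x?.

BAD = x5

after  0: x0=0x7e x1=0xb1 x2=0xcf x3=0x78 x4=0x34 x5=0x6a  N=1 Z=0
after  1: x0=0x7e x1=0xb1 x2=0xcf x3=0x78 x4=0x34 x5=0x47  N=0 Z=0
after  2: x0=0x7e x1=0xb1 x2=0xcf x3=0x7b x4=0x34 x5=0x47  N=0 Z=0
after  3: x0=0x7e x1=0xb1 x2=0xff x3=0x7b x4=0x34 x5=0x47  N=1 Z=0
-- IRQ taken; context saved, return-PC = 4 --
mismatch: x5: reported 0x45 vs actual 0x47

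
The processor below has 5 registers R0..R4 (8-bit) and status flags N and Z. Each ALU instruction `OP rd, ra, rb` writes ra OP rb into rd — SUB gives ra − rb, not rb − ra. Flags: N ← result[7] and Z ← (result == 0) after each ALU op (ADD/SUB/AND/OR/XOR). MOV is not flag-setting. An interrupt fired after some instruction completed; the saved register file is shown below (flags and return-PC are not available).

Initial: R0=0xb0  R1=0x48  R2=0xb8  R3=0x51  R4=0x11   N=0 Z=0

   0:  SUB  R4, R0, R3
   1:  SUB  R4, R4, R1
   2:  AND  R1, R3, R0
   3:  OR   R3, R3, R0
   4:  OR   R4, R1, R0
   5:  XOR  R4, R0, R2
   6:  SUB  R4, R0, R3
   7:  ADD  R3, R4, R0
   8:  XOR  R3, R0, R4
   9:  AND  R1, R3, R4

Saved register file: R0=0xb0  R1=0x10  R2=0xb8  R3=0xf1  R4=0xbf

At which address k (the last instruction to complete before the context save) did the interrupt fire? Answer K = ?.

after  0: R0=0xb0 R1=0x48 R2=0xb8 R3=0x51 R4=0x5f  N=0 Z=0
after  1: R0=0xb0 R1=0x48 R2=0xb8 R3=0x51 R4=0x17  N=0 Z=0
after  2: R0=0xb0 R1=0x10 R2=0xb8 R3=0x51 R4=0x17  N=0 Z=0
after  3: R0=0xb0 R1=0x10 R2=0xb8 R3=0xf1 R4=0x17  N=1 Z=0
after  4: R0=0xb0 R1=0x10 R2=0xb8 R3=0xf1 R4=0xb0  N=1 Z=0
after  5: R0=0xb0 R1=0x10 R2=0xb8 R3=0xf1 R4=0x08  N=0 Z=0
after  6: R0=0xb0 R1=0x10 R2=0xb8 R3=0xf1 R4=0xbf  N=1 Z=0
-- IRQ taken; context saved, return-PC = 7 --

K = 6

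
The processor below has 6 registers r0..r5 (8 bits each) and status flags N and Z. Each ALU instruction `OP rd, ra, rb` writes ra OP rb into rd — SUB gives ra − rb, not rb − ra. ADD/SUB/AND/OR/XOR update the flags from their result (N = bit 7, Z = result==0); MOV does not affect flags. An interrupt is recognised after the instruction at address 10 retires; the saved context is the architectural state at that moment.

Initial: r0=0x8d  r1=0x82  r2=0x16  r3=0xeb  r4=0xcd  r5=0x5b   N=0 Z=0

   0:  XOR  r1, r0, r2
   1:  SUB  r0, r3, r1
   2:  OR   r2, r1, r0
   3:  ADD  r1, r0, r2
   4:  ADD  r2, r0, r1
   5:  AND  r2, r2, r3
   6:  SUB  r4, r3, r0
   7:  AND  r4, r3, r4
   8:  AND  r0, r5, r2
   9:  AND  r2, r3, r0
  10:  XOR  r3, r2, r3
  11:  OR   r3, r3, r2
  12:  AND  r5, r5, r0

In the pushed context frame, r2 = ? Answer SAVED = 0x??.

after  0: r0=0x8d r1=0x9b r2=0x16 r3=0xeb r4=0xcd r5=0x5b  N=1 Z=0
after  1: r0=0x50 r1=0x9b r2=0x16 r3=0xeb r4=0xcd r5=0x5b  N=0 Z=0
after  2: r0=0x50 r1=0x9b r2=0xdb r3=0xeb r4=0xcd r5=0x5b  N=1 Z=0
after  3: r0=0x50 r1=0x2b r2=0xdb r3=0xeb r4=0xcd r5=0x5b  N=0 Z=0
after  4: r0=0x50 r1=0x2b r2=0x7b r3=0xeb r4=0xcd r5=0x5b  N=0 Z=0
after  5: r0=0x50 r1=0x2b r2=0x6b r3=0xeb r4=0xcd r5=0x5b  N=0 Z=0
after  6: r0=0x50 r1=0x2b r2=0x6b r3=0xeb r4=0x9b r5=0x5b  N=1 Z=0
after  7: r0=0x50 r1=0x2b r2=0x6b r3=0xeb r4=0x8b r5=0x5b  N=1 Z=0
after  8: r0=0x4b r1=0x2b r2=0x6b r3=0xeb r4=0x8b r5=0x5b  N=0 Z=0
after  9: r0=0x4b r1=0x2b r2=0x4b r3=0xeb r4=0x8b r5=0x5b  N=0 Z=0
after 10: r0=0x4b r1=0x2b r2=0x4b r3=0xa0 r4=0x8b r5=0x5b  N=1 Z=0
-- IRQ taken; context saved, return-PC = 11 --

SAVED = 0x4b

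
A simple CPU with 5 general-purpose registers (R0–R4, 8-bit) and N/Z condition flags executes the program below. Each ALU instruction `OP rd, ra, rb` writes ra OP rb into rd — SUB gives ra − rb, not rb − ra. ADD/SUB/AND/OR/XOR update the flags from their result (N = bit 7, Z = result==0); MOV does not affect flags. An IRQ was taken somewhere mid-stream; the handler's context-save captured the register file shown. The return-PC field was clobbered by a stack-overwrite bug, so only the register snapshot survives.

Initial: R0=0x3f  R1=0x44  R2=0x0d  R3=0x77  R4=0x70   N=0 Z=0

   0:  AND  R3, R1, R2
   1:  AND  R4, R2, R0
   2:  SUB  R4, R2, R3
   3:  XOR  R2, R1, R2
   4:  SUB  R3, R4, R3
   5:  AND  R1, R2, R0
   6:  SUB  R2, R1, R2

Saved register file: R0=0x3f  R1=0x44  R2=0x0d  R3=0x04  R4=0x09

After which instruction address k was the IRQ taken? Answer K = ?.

after  0: R0=0x3f R1=0x44 R2=0x0d R3=0x04 R4=0x70  N=0 Z=0
after  1: R0=0x3f R1=0x44 R2=0x0d R3=0x04 R4=0x0d  N=0 Z=0
after  2: R0=0x3f R1=0x44 R2=0x0d R3=0x04 R4=0x09  N=0 Z=0
-- IRQ taken; context saved, return-PC = 3 --

K = 2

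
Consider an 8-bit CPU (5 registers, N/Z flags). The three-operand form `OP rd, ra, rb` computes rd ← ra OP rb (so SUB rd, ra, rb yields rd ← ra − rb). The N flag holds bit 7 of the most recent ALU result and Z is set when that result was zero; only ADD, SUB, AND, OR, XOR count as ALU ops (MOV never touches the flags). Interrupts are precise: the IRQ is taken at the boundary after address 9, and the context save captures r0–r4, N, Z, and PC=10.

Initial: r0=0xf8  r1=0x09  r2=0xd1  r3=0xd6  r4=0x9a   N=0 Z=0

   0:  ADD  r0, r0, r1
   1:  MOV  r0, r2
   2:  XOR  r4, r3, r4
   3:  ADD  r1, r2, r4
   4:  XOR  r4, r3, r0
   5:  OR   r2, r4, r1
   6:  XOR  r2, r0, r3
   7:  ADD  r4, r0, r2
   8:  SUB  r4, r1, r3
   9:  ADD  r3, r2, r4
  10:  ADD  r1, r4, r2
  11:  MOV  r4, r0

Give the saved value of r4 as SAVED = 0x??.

SAVED = 0x47

after  0: r0=0x01 r1=0x09 r2=0xd1 r3=0xd6 r4=0x9a  N=0 Z=0
after  1: r0=0xd1 r1=0x09 r2=0xd1 r3=0xd6 r4=0x9a  N=0 Z=0
after  2: r0=0xd1 r1=0x09 r2=0xd1 r3=0xd6 r4=0x4c  N=0 Z=0
after  3: r0=0xd1 r1=0x1d r2=0xd1 r3=0xd6 r4=0x4c  N=0 Z=0
after  4: r0=0xd1 r1=0x1d r2=0xd1 r3=0xd6 r4=0x07  N=0 Z=0
after  5: r0=0xd1 r1=0x1d r2=0x1f r3=0xd6 r4=0x07  N=0 Z=0
after  6: r0=0xd1 r1=0x1d r2=0x07 r3=0xd6 r4=0x07  N=0 Z=0
after  7: r0=0xd1 r1=0x1d r2=0x07 r3=0xd6 r4=0xd8  N=1 Z=0
after  8: r0=0xd1 r1=0x1d r2=0x07 r3=0xd6 r4=0x47  N=0 Z=0
after  9: r0=0xd1 r1=0x1d r2=0x07 r3=0x4e r4=0x47  N=0 Z=0
-- IRQ taken; context saved, return-PC = 10 --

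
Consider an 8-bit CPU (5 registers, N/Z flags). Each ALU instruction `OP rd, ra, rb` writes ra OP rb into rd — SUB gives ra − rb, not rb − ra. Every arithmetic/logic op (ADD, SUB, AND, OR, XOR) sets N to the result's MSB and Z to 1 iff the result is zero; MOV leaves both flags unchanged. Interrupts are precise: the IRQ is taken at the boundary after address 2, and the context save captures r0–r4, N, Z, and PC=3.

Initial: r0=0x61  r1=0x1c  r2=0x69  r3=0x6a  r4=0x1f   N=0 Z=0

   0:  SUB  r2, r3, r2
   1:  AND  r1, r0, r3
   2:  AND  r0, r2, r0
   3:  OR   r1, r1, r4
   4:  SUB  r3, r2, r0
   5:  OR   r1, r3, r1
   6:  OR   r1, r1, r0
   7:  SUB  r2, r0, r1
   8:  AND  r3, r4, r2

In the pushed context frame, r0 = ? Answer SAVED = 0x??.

after  0: r0=0x61 r1=0x1c r2=0x01 r3=0x6a r4=0x1f  N=0 Z=0
after  1: r0=0x61 r1=0x60 r2=0x01 r3=0x6a r4=0x1f  N=0 Z=0
after  2: r0=0x01 r1=0x60 r2=0x01 r3=0x6a r4=0x1f  N=0 Z=0
-- IRQ taken; context saved, return-PC = 3 --

SAVED = 0x01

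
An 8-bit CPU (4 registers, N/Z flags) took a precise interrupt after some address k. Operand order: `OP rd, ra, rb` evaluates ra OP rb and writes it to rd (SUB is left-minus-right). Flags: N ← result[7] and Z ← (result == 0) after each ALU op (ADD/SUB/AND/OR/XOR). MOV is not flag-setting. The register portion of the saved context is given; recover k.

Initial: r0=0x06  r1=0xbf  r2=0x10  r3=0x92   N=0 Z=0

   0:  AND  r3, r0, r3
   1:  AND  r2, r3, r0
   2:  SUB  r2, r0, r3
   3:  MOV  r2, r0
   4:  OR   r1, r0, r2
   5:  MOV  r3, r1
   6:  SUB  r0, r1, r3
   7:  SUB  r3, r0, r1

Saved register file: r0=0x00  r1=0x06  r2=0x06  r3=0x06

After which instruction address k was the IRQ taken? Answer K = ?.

after  0: r0=0x06 r1=0xbf r2=0x10 r3=0x02  N=0 Z=0
after  1: r0=0x06 r1=0xbf r2=0x02 r3=0x02  N=0 Z=0
after  2: r0=0x06 r1=0xbf r2=0x04 r3=0x02  N=0 Z=0
after  3: r0=0x06 r1=0xbf r2=0x06 r3=0x02  N=0 Z=0
after  4: r0=0x06 r1=0x06 r2=0x06 r3=0x02  N=0 Z=0
after  5: r0=0x06 r1=0x06 r2=0x06 r3=0x06  N=0 Z=0
after  6: r0=0x00 r1=0x06 r2=0x06 r3=0x06  N=0 Z=1
-- IRQ taken; context saved, return-PC = 7 --

K = 6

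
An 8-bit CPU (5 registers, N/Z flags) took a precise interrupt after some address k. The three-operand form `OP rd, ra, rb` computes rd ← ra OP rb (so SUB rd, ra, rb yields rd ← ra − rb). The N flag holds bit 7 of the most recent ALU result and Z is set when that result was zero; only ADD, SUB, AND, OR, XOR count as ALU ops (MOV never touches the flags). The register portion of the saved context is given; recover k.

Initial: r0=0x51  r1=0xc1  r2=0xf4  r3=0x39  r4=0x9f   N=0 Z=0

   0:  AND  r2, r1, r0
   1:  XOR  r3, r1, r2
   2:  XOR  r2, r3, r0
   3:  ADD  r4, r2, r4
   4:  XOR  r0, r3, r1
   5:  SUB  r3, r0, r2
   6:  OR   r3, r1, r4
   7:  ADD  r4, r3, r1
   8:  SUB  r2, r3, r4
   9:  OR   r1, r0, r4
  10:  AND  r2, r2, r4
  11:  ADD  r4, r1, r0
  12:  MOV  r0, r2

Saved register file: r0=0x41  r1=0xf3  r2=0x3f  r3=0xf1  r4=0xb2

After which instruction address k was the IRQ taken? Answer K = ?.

after  0: r0=0x51 r1=0xc1 r2=0x41 r3=0x39 r4=0x9f  N=0 Z=0
after  1: r0=0x51 r1=0xc1 r2=0x41 r3=0x80 r4=0x9f  N=1 Z=0
after  2: r0=0x51 r1=0xc1 r2=0xd1 r3=0x80 r4=0x9f  N=1 Z=0
after  3: r0=0x51 r1=0xc1 r2=0xd1 r3=0x80 r4=0x70  N=0 Z=0
after  4: r0=0x41 r1=0xc1 r2=0xd1 r3=0x80 r4=0x70  N=0 Z=0
after  5: r0=0x41 r1=0xc1 r2=0xd1 r3=0x70 r4=0x70  N=0 Z=0
after  6: r0=0x41 r1=0xc1 r2=0xd1 r3=0xf1 r4=0x70  N=1 Z=0
after  7: r0=0x41 r1=0xc1 r2=0xd1 r3=0xf1 r4=0xb2  N=1 Z=0
after  8: r0=0x41 r1=0xc1 r2=0x3f r3=0xf1 r4=0xb2  N=0 Z=0
after  9: r0=0x41 r1=0xf3 r2=0x3f r3=0xf1 r4=0xb2  N=1 Z=0
-- IRQ taken; context saved, return-PC = 10 --

K = 9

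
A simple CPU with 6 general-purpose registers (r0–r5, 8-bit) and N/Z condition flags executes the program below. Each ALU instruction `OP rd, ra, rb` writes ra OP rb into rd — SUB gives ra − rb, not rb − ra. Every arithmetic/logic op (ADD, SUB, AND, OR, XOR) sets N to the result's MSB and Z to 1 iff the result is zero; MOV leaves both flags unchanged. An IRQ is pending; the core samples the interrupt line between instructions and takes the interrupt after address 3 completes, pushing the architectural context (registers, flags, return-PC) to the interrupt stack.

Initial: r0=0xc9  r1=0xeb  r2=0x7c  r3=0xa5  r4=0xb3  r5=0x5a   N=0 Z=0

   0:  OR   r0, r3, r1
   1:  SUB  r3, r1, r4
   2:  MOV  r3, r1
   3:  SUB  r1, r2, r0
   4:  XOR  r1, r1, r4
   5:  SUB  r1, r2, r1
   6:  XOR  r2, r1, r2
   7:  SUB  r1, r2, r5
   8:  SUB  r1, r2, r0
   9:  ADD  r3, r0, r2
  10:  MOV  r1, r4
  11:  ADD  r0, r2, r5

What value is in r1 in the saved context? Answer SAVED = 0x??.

SAVED = 0x8d

after  0: r0=0xef r1=0xeb r2=0x7c r3=0xa5 r4=0xb3 r5=0x5a  N=1 Z=0
after  1: r0=0xef r1=0xeb r2=0x7c r3=0x38 r4=0xb3 r5=0x5a  N=0 Z=0
after  2: r0=0xef r1=0xeb r2=0x7c r3=0xeb r4=0xb3 r5=0x5a  N=0 Z=0
after  3: r0=0xef r1=0x8d r2=0x7c r3=0xeb r4=0xb3 r5=0x5a  N=1 Z=0
-- IRQ taken; context saved, return-PC = 4 --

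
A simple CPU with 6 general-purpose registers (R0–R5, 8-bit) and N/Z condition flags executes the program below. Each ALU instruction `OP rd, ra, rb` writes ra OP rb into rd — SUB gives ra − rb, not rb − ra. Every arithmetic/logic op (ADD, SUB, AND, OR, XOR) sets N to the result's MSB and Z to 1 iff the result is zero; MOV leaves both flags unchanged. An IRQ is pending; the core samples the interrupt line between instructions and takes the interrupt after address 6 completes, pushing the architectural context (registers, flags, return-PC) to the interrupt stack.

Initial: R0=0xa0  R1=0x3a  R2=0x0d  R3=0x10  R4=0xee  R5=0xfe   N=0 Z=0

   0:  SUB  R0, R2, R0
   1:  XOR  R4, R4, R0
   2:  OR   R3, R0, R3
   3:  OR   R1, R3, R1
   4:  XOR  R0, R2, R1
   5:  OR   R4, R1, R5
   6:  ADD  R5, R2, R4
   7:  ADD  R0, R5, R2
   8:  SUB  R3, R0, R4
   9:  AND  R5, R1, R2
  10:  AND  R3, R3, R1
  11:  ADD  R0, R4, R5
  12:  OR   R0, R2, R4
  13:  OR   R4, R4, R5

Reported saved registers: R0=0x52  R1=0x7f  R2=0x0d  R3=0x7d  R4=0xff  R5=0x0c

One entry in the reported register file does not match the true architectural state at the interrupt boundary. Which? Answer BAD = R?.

BAD = R0

after  0: R0=0x6d R1=0x3a R2=0x0d R3=0x10 R4=0xee R5=0xfe  N=0 Z=0
after  1: R0=0x6d R1=0x3a R2=0x0d R3=0x10 R4=0x83 R5=0xfe  N=1 Z=0
after  2: R0=0x6d R1=0x3a R2=0x0d R3=0x7d R4=0x83 R5=0xfe  N=0 Z=0
after  3: R0=0x6d R1=0x7f R2=0x0d R3=0x7d R4=0x83 R5=0xfe  N=0 Z=0
after  4: R0=0x72 R1=0x7f R2=0x0d R3=0x7d R4=0x83 R5=0xfe  N=0 Z=0
after  5: R0=0x72 R1=0x7f R2=0x0d R3=0x7d R4=0xff R5=0xfe  N=1 Z=0
after  6: R0=0x72 R1=0x7f R2=0x0d R3=0x7d R4=0xff R5=0x0c  N=0 Z=0
-- IRQ taken; context saved, return-PC = 7 --
mismatch: R0: reported 0x52 vs actual 0x72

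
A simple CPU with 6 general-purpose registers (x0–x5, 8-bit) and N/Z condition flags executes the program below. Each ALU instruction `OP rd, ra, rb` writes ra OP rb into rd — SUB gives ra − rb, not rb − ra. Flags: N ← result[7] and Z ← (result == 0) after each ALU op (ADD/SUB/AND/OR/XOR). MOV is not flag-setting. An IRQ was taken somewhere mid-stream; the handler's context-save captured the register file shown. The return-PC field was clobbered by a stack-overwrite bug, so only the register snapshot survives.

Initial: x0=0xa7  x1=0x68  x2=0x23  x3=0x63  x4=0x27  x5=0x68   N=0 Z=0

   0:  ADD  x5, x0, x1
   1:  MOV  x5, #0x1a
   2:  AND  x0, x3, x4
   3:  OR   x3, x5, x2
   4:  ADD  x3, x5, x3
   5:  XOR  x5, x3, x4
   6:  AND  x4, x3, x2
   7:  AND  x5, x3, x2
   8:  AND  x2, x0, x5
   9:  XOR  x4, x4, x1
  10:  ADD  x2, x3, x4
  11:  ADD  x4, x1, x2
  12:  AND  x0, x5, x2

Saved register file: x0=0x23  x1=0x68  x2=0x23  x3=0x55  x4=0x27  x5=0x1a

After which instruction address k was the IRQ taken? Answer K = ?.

K = 4

after  0: x0=0xa7 x1=0x68 x2=0x23 x3=0x63 x4=0x27 x5=0x0f  N=0 Z=0
after  1: x0=0xa7 x1=0x68 x2=0x23 x3=0x63 x4=0x27 x5=0x1a  N=0 Z=0
after  2: x0=0x23 x1=0x68 x2=0x23 x3=0x63 x4=0x27 x5=0x1a  N=0 Z=0
after  3: x0=0x23 x1=0x68 x2=0x23 x3=0x3b x4=0x27 x5=0x1a  N=0 Z=0
after  4: x0=0x23 x1=0x68 x2=0x23 x3=0x55 x4=0x27 x5=0x1a  N=0 Z=0
-- IRQ taken; context saved, return-PC = 5 --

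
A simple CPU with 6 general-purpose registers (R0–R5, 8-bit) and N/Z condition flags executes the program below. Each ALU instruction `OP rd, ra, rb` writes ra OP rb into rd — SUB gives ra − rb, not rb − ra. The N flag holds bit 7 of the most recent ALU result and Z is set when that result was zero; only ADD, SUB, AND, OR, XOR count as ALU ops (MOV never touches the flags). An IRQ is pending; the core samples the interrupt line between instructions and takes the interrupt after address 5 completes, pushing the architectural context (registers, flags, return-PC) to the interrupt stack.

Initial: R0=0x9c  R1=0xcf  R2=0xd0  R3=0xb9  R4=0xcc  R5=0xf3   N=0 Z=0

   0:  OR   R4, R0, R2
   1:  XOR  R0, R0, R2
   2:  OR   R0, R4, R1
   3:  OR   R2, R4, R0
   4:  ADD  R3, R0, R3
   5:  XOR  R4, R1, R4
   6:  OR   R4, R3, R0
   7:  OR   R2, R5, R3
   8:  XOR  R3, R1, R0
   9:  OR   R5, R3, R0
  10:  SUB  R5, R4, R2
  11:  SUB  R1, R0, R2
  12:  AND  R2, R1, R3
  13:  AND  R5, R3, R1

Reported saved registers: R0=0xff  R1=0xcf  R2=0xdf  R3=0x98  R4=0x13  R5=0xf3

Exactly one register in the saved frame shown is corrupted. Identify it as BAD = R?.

after  0: R0=0x9c R1=0xcf R2=0xd0 R3=0xb9 R4=0xdc R5=0xf3  N=1 Z=0
after  1: R0=0x4c R1=0xcf R2=0xd0 R3=0xb9 R4=0xdc R5=0xf3  N=0 Z=0
after  2: R0=0xdf R1=0xcf R2=0xd0 R3=0xb9 R4=0xdc R5=0xf3  N=1 Z=0
after  3: R0=0xdf R1=0xcf R2=0xdf R3=0xb9 R4=0xdc R5=0xf3  N=1 Z=0
after  4: R0=0xdf R1=0xcf R2=0xdf R3=0x98 R4=0xdc R5=0xf3  N=1 Z=0
after  5: R0=0xdf R1=0xcf R2=0xdf R3=0x98 R4=0x13 R5=0xf3  N=0 Z=0
-- IRQ taken; context saved, return-PC = 6 --
mismatch: R0: reported 0xff vs actual 0xdf

BAD = R0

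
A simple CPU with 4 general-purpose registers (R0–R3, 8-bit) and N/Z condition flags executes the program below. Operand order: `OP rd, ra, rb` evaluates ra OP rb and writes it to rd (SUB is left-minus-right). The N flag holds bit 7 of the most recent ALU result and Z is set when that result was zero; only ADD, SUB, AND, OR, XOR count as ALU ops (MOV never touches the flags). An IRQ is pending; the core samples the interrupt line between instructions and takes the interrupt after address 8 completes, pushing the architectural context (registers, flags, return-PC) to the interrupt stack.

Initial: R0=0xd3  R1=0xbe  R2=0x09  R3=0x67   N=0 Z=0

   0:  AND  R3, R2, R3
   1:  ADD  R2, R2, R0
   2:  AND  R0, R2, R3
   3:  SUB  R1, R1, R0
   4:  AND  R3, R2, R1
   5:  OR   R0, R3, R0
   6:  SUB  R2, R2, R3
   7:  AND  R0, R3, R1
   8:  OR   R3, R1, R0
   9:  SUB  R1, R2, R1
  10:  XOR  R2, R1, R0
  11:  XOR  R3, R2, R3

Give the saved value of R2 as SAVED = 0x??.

after  0: R0=0xd3 R1=0xbe R2=0x09 R3=0x01  N=0 Z=0
after  1: R0=0xd3 R1=0xbe R2=0xdc R3=0x01  N=1 Z=0
after  2: R0=0x00 R1=0xbe R2=0xdc R3=0x01  N=0 Z=1
after  3: R0=0x00 R1=0xbe R2=0xdc R3=0x01  N=1 Z=0
after  4: R0=0x00 R1=0xbe R2=0xdc R3=0x9c  N=1 Z=0
after  5: R0=0x9c R1=0xbe R2=0xdc R3=0x9c  N=1 Z=0
after  6: R0=0x9c R1=0xbe R2=0x40 R3=0x9c  N=0 Z=0
after  7: R0=0x9c R1=0xbe R2=0x40 R3=0x9c  N=1 Z=0
after  8: R0=0x9c R1=0xbe R2=0x40 R3=0xbe  N=1 Z=0
-- IRQ taken; context saved, return-PC = 9 --

SAVED = 0x40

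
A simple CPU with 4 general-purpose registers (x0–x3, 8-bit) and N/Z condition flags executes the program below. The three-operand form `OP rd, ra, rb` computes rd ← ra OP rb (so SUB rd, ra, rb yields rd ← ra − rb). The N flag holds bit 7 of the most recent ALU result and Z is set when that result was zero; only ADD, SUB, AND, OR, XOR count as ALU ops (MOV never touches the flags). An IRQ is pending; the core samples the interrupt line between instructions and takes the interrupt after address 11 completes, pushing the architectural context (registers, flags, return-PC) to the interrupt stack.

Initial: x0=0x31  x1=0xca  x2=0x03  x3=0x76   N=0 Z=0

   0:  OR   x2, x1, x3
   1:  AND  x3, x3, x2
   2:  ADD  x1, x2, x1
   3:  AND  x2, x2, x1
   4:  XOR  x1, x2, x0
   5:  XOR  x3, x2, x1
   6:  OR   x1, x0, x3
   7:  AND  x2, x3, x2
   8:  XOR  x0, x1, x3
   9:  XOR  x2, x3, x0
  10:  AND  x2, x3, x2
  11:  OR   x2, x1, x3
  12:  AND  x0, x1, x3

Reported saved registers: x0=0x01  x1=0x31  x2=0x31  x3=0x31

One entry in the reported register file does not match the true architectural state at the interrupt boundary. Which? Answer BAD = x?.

after  0: x0=0x31 x1=0xca x2=0xfe x3=0x76  N=1 Z=0
after  1: x0=0x31 x1=0xca x2=0xfe x3=0x76  N=0 Z=0
after  2: x0=0x31 x1=0xc8 x2=0xfe x3=0x76  N=1 Z=0
after  3: x0=0x31 x1=0xc8 x2=0xc8 x3=0x76  N=1 Z=0
after  4: x0=0x31 x1=0xf9 x2=0xc8 x3=0x76  N=1 Z=0
after  5: x0=0x31 x1=0xf9 x2=0xc8 x3=0x31  N=0 Z=0
after  6: x0=0x31 x1=0x31 x2=0xc8 x3=0x31  N=0 Z=0
after  7: x0=0x31 x1=0x31 x2=0x00 x3=0x31  N=0 Z=1
after  8: x0=0x00 x1=0x31 x2=0x00 x3=0x31  N=0 Z=1
after  9: x0=0x00 x1=0x31 x2=0x31 x3=0x31  N=0 Z=0
after 10: x0=0x00 x1=0x31 x2=0x31 x3=0x31  N=0 Z=0
after 11: x0=0x00 x1=0x31 x2=0x31 x3=0x31  N=0 Z=0
-- IRQ taken; context saved, return-PC = 12 --
mismatch: x0: reported 0x01 vs actual 0x00

BAD = x0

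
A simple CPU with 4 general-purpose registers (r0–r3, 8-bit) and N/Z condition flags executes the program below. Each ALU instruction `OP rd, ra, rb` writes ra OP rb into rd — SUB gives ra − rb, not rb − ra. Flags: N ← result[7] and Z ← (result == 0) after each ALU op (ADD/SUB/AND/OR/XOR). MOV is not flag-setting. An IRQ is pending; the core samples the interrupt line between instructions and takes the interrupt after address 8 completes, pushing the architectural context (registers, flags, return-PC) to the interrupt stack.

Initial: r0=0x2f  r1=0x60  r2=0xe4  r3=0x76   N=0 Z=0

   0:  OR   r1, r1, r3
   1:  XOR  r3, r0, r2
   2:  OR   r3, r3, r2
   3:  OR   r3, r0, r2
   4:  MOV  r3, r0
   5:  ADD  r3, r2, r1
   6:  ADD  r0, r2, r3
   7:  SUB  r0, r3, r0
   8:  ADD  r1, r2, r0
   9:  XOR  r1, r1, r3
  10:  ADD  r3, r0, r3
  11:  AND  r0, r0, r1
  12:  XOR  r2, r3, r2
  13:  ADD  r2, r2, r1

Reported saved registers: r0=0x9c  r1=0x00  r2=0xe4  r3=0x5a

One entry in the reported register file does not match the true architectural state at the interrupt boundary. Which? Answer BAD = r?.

BAD = r0

after  0: r0=0x2f r1=0x76 r2=0xe4 r3=0x76  N=0 Z=0
after  1: r0=0x2f r1=0x76 r2=0xe4 r3=0xcb  N=1 Z=0
after  2: r0=0x2f r1=0x76 r2=0xe4 r3=0xef  N=1 Z=0
after  3: r0=0x2f r1=0x76 r2=0xe4 r3=0xef  N=1 Z=0
after  4: r0=0x2f r1=0x76 r2=0xe4 r3=0x2f  N=1 Z=0
after  5: r0=0x2f r1=0x76 r2=0xe4 r3=0x5a  N=0 Z=0
after  6: r0=0x3e r1=0x76 r2=0xe4 r3=0x5a  N=0 Z=0
after  7: r0=0x1c r1=0x76 r2=0xe4 r3=0x5a  N=0 Z=0
after  8: r0=0x1c r1=0x00 r2=0xe4 r3=0x5a  N=0 Z=1
-- IRQ taken; context saved, return-PC = 9 --
mismatch: r0: reported 0x9c vs actual 0x1c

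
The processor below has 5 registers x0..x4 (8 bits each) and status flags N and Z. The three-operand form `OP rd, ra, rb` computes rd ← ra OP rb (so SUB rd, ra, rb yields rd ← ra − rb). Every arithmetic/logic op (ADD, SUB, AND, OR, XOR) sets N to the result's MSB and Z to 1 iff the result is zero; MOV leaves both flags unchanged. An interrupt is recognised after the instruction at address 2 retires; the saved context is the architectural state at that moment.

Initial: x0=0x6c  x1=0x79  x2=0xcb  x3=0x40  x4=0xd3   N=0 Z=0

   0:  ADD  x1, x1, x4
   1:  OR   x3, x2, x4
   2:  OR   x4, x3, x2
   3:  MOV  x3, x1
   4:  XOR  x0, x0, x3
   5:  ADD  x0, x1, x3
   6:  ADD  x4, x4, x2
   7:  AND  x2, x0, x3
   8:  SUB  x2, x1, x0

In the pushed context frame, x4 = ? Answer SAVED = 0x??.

SAVED = 0xdb

after  0: x0=0x6c x1=0x4c x2=0xcb x3=0x40 x4=0xd3  N=0 Z=0
after  1: x0=0x6c x1=0x4c x2=0xcb x3=0xdb x4=0xd3  N=1 Z=0
after  2: x0=0x6c x1=0x4c x2=0xcb x3=0xdb x4=0xdb  N=1 Z=0
-- IRQ taken; context saved, return-PC = 3 --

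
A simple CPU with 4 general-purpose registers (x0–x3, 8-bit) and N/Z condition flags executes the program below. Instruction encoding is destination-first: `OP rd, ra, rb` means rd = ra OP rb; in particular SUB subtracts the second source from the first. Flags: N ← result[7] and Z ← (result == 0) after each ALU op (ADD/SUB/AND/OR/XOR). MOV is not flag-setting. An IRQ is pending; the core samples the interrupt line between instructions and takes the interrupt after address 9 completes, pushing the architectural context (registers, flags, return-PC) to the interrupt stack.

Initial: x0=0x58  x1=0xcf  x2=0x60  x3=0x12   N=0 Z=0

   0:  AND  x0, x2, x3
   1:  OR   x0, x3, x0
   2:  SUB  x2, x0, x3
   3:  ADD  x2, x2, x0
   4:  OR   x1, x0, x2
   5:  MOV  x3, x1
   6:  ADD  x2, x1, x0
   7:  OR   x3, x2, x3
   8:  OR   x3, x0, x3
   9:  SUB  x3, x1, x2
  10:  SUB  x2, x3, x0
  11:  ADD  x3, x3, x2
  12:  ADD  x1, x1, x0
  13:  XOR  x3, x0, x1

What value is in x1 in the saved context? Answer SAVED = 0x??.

after  0: x0=0x00 x1=0xcf x2=0x60 x3=0x12  N=0 Z=1
after  1: x0=0x12 x1=0xcf x2=0x60 x3=0x12  N=0 Z=0
after  2: x0=0x12 x1=0xcf x2=0x00 x3=0x12  N=0 Z=1
after  3: x0=0x12 x1=0xcf x2=0x12 x3=0x12  N=0 Z=0
after  4: x0=0x12 x1=0x12 x2=0x12 x3=0x12  N=0 Z=0
after  5: x0=0x12 x1=0x12 x2=0x12 x3=0x12  N=0 Z=0
after  6: x0=0x12 x1=0x12 x2=0x24 x3=0x12  N=0 Z=0
after  7: x0=0x12 x1=0x12 x2=0x24 x3=0x36  N=0 Z=0
after  8: x0=0x12 x1=0x12 x2=0x24 x3=0x36  N=0 Z=0
after  9: x0=0x12 x1=0x12 x2=0x24 x3=0xee  N=1 Z=0
-- IRQ taken; context saved, return-PC = 10 --

SAVED = 0x12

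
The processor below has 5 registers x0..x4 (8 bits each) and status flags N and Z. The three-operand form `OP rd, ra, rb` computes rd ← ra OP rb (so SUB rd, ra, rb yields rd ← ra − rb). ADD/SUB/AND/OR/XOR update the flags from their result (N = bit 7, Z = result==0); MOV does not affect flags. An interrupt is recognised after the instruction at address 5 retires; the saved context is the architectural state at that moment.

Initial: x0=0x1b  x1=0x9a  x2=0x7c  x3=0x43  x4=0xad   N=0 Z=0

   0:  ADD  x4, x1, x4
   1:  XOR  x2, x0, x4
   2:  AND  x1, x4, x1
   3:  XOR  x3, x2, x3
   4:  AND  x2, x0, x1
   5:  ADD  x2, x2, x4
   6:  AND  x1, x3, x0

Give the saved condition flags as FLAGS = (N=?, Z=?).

after  0: x0=0x1b x1=0x9a x2=0x7c x3=0x43 x4=0x47  N=0 Z=0
after  1: x0=0x1b x1=0x9a x2=0x5c x3=0x43 x4=0x47  N=0 Z=0
after  2: x0=0x1b x1=0x02 x2=0x5c x3=0x43 x4=0x47  N=0 Z=0
after  3: x0=0x1b x1=0x02 x2=0x5c x3=0x1f x4=0x47  N=0 Z=0
after  4: x0=0x1b x1=0x02 x2=0x02 x3=0x1f x4=0x47  N=0 Z=0
after  5: x0=0x1b x1=0x02 x2=0x49 x3=0x1f x4=0x47  N=0 Z=0
-- IRQ taken; context saved, return-PC = 6 --

FLAGS = (N=0, Z=0)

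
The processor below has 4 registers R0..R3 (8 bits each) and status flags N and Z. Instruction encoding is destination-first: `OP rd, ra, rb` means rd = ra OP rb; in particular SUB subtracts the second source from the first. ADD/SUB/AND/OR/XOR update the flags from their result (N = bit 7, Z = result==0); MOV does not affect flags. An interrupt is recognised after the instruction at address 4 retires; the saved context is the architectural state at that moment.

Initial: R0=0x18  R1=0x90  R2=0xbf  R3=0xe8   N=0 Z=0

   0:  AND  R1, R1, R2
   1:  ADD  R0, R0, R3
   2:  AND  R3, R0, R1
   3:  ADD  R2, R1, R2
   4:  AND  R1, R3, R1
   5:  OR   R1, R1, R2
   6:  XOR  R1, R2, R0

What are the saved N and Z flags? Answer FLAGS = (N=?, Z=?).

after  0: R0=0x18 R1=0x90 R2=0xbf R3=0xe8  N=1 Z=0
after  1: R0=0x00 R1=0x90 R2=0xbf R3=0xe8  N=0 Z=1
after  2: R0=0x00 R1=0x90 R2=0xbf R3=0x00  N=0 Z=1
after  3: R0=0x00 R1=0x90 R2=0x4f R3=0x00  N=0 Z=0
after  4: R0=0x00 R1=0x00 R2=0x4f R3=0x00  N=0 Z=1
-- IRQ taken; context saved, return-PC = 5 --

FLAGS = (N=0, Z=1)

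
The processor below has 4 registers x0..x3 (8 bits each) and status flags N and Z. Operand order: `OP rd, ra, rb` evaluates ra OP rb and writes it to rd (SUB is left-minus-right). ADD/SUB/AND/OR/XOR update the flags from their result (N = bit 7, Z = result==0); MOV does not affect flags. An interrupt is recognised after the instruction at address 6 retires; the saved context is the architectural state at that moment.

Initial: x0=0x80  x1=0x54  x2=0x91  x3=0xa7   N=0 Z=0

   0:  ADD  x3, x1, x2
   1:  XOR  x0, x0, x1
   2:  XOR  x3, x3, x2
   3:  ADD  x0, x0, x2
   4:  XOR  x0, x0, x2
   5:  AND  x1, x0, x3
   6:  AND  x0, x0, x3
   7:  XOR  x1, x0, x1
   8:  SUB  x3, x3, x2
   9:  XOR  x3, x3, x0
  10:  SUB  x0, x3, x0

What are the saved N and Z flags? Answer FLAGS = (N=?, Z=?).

after  0: x0=0x80 x1=0x54 x2=0x91 x3=0xe5  N=1 Z=0
after  1: x0=0xd4 x1=0x54 x2=0x91 x3=0xe5  N=1 Z=0
after  2: x0=0xd4 x1=0x54 x2=0x91 x3=0x74  N=0 Z=0
after  3: x0=0x65 x1=0x54 x2=0x91 x3=0x74  N=0 Z=0
after  4: x0=0xf4 x1=0x54 x2=0x91 x3=0x74  N=1 Z=0
after  5: x0=0xf4 x1=0x74 x2=0x91 x3=0x74  N=0 Z=0
after  6: x0=0x74 x1=0x74 x2=0x91 x3=0x74  N=0 Z=0
-- IRQ taken; context saved, return-PC = 7 --

FLAGS = (N=0, Z=0)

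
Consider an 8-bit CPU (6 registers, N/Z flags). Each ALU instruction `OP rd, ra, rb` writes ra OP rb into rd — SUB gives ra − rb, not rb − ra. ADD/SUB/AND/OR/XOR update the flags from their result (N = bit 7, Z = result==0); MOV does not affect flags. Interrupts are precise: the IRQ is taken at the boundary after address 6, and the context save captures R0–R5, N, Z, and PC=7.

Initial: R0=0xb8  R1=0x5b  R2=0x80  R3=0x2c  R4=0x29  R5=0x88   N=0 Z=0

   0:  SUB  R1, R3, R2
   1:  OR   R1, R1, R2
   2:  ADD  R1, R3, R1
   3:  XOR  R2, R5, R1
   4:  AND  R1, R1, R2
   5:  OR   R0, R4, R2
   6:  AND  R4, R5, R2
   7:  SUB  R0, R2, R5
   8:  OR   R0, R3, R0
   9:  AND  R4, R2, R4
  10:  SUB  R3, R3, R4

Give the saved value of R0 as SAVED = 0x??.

SAVED = 0x79

after  0: R0=0xb8 R1=0xac R2=0x80 R3=0x2c R4=0x29 R5=0x88  N=1 Z=0
after  1: R0=0xb8 R1=0xac R2=0x80 R3=0x2c R4=0x29 R5=0x88  N=1 Z=0
after  2: R0=0xb8 R1=0xd8 R2=0x80 R3=0x2c R4=0x29 R5=0x88  N=1 Z=0
after  3: R0=0xb8 R1=0xd8 R2=0x50 R3=0x2c R4=0x29 R5=0x88  N=0 Z=0
after  4: R0=0xb8 R1=0x50 R2=0x50 R3=0x2c R4=0x29 R5=0x88  N=0 Z=0
after  5: R0=0x79 R1=0x50 R2=0x50 R3=0x2c R4=0x29 R5=0x88  N=0 Z=0
after  6: R0=0x79 R1=0x50 R2=0x50 R3=0x2c R4=0x00 R5=0x88  N=0 Z=1
-- IRQ taken; context saved, return-PC = 7 --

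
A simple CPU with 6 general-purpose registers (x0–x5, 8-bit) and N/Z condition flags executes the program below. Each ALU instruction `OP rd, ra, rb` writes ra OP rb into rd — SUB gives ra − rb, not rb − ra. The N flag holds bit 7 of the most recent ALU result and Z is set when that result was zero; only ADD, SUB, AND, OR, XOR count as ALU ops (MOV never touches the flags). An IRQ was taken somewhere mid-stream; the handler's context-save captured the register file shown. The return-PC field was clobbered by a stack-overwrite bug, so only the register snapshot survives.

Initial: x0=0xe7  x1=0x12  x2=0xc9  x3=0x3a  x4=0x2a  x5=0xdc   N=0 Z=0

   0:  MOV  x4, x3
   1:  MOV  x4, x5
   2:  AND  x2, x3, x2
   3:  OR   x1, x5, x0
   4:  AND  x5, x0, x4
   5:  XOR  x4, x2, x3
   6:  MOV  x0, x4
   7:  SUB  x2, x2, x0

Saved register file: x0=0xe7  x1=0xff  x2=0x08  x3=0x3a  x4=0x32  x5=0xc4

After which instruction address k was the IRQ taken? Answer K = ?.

after  0: x0=0xe7 x1=0x12 x2=0xc9 x3=0x3a x4=0x3a x5=0xdc  N=0 Z=0
after  1: x0=0xe7 x1=0x12 x2=0xc9 x3=0x3a x4=0xdc x5=0xdc  N=0 Z=0
after  2: x0=0xe7 x1=0x12 x2=0x08 x3=0x3a x4=0xdc x5=0xdc  N=0 Z=0
after  3: x0=0xe7 x1=0xff x2=0x08 x3=0x3a x4=0xdc x5=0xdc  N=1 Z=0
after  4: x0=0xe7 x1=0xff x2=0x08 x3=0x3a x4=0xdc x5=0xc4  N=1 Z=0
after  5: x0=0xe7 x1=0xff x2=0x08 x3=0x3a x4=0x32 x5=0xc4  N=0 Z=0
-- IRQ taken; context saved, return-PC = 6 --

K = 5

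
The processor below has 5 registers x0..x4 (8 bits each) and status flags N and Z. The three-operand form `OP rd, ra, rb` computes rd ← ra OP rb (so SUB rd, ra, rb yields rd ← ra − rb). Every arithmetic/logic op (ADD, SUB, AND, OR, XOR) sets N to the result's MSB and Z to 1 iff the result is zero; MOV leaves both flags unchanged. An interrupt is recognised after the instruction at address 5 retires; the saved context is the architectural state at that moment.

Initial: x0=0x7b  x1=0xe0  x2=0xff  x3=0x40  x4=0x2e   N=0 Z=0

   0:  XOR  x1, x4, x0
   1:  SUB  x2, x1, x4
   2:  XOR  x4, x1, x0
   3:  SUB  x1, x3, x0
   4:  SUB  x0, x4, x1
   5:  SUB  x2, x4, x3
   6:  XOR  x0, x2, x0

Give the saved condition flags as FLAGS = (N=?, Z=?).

FLAGS = (N=1, Z=0)

after  0: x0=0x7b x1=0x55 x2=0xff x3=0x40 x4=0x2e  N=0 Z=0
after  1: x0=0x7b x1=0x55 x2=0x27 x3=0x40 x4=0x2e  N=0 Z=0
after  2: x0=0x7b x1=0x55 x2=0x27 x3=0x40 x4=0x2e  N=0 Z=0
after  3: x0=0x7b x1=0xc5 x2=0x27 x3=0x40 x4=0x2e  N=1 Z=0
after  4: x0=0x69 x1=0xc5 x2=0x27 x3=0x40 x4=0x2e  N=0 Z=0
after  5: x0=0x69 x1=0xc5 x2=0xee x3=0x40 x4=0x2e  N=1 Z=0
-- IRQ taken; context saved, return-PC = 6 --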